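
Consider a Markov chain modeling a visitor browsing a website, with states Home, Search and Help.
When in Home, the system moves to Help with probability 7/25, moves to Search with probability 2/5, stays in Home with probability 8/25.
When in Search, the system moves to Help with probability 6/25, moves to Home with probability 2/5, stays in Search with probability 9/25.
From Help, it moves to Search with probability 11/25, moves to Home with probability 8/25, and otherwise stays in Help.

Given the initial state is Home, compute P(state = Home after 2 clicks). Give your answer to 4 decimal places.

0.3520

Sum over the intermediate state after 1 click:
P = P(Home→Home)·P(Home→Home) + P(Home→Search)·P(Search→Home) + P(Home→Help)·P(Help→Home)
  = 0.32×0.32 + 0.4×0.4 + 0.28×0.32
  = 0.1024 + 0.1600 + 0.0896 = 0.3520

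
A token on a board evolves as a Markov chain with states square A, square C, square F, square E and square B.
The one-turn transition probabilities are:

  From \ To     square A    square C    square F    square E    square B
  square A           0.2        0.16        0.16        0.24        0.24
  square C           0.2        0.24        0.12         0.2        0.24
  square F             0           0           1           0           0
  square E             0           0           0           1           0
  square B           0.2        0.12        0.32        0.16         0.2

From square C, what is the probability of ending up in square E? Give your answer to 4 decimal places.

0.5330

Let h(s) be the probability of absorption at square E starting from transient state s. Then h(square E) = 1 and h(square F) = 0. By first-step analysis:
h(square A) = 0.2·h(square A) + 0.16·h(square C) + 0.16·0 + 0.24·1 + 0.24·h(square B)
h(square C) = 0.2·h(square A) + 0.24·h(square C) + 0.12·0 + 0.2·1 + 0.24·h(square B)
h(square B) = 0.2·h(square A) + 0.12·h(square C) + 0.32·0 + 0.16·1 + 0.2·h(square B)
Solving: h(square A) = 0.5304, h(square C) = 0.5330, h(square B) = 0.4125.
Starting from square C, the probability is 0.5330.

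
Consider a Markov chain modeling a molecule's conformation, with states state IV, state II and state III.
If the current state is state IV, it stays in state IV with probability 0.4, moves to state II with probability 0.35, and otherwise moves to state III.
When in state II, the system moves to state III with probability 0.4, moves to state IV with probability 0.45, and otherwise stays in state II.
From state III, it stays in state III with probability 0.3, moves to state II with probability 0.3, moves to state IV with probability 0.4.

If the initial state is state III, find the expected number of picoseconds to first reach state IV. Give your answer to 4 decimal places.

Let t(s) be the expected number of picoseconds to first reach state IV from state s, with t(state IV) = 0. Conditioning on the first picosecond:
t(state II) = 1 + 0.15·t(state II) + 0.4·t(state III)
t(state III) = 1 + 0.3·t(state II) + 0.3·t(state III)
Solving: t(state II) = 2.3158, t(state III) = 2.4211.
Expected picoseconds from state III to state IV: 2.4211.

2.4211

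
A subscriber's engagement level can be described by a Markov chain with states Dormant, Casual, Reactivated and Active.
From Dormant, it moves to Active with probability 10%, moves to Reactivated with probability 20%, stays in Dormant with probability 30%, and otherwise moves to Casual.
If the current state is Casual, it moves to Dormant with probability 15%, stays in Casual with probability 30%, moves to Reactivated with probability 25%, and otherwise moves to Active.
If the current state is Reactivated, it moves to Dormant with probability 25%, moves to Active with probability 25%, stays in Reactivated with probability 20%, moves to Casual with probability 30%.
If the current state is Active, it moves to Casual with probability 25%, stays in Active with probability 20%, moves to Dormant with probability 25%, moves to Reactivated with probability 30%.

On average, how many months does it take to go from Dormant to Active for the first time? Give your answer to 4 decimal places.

Let t(s) be the expected number of months to first reach Active from state s, with t(Active) = 0. Conditioning on the first month:
t(Dormant) = 1 + 0.3·t(Dormant) + 0.4·t(Casual) + 0.2·t(Reactivated)
t(Casual) = 1 + 0.15·t(Dormant) + 0.3·t(Casual) + 0.25·t(Reactivated)
t(Reactivated) = 1 + 0.25·t(Dormant) + 0.3·t(Casual) + 0.2·t(Reactivated)
Solving: t(Dormant) = 4.9663, t(Casual) = 4.0337, t(Reactivated) = 4.3146.
Expected months from Dormant to Active: 4.9663.

4.9663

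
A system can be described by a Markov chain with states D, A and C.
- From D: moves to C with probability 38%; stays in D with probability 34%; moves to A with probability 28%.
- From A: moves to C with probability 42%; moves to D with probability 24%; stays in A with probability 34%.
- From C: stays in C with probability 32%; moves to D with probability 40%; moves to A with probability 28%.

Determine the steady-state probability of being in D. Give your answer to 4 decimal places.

0.3324

Let the stationary distribution be π with π = πP and π_1 + π_2 + π_3 = 1.
π_1 = 0.34·π_1 + 0.24·π_2 + 0.4·π_3
π_2 = 0.28·π_1 + 0.34·π_2 + 0.28·π_3
Solving with the normalization constraint gives π = (0.3324, 0.2979, 0.3697).
So the stationary probability of D is 0.3324.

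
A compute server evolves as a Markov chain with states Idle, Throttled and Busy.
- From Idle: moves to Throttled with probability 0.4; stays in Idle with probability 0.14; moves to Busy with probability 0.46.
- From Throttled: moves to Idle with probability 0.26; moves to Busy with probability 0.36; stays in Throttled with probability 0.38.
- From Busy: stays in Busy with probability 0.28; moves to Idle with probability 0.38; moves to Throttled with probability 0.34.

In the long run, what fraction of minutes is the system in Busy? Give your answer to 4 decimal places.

Let the stationary distribution be π with π = πP and π_1 + π_2 + π_3 = 1.
π_1 = 0.14·π_1 + 0.26·π_2 + 0.38·π_3
π_2 = 0.4·π_1 + 0.38·π_2 + 0.34·π_3
Solving with the normalization constraint gives π = (0.2705, 0.3711, 0.3584).
So the stationary probability of Busy is 0.3584.

0.3584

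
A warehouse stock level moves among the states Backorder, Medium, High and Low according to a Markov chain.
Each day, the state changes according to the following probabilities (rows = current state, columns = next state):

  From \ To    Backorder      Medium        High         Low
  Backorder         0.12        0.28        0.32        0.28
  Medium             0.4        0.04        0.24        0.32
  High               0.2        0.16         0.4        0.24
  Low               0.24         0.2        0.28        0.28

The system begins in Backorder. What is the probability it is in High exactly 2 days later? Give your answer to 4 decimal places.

0.3120

Propagate the distribution vector 2 days from Backorder.
After 0 days: (1.0000, 0.0000, 0.0000, 0.0000)
After 1 day: (0.1200, 0.2800, 0.3200, 0.2800)
After 2 days: (0.2576, 0.1520, 0.3120, 0.2784)
P(in High after 2 days) = 0.3120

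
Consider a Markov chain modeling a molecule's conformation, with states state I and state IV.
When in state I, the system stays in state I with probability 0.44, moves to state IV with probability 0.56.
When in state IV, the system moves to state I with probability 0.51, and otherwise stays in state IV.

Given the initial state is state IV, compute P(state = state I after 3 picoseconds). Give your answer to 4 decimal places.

Propagate the distribution vector 3 picoseconds from state IV.
After 0 picoseconds: (0.0000, 1.0000)
After 1 picosecond: (0.5100, 0.4900)
After 2 picoseconds: (0.4743, 0.5257)
After 3 picoseconds: (0.4768, 0.5232)
P(in state I after 3 picoseconds) = 0.4768

0.4768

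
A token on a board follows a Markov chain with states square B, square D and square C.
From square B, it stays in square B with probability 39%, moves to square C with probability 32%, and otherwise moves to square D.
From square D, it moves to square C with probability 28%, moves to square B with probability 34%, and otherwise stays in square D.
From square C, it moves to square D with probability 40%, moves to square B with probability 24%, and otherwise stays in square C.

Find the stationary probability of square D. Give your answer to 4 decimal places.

0.3572

Let the stationary distribution be π with π = πP and π_1 + π_2 + π_3 = 1.
π_1 = 0.39·π_1 + 0.34·π_2 + 0.24·π_3
π_2 = 0.29·π_1 + 0.38·π_2 + 0.4·π_3
Solving with the normalization constraint gives π = (0.3244, 0.3572, 0.3185).
So the stationary probability of square D is 0.3572.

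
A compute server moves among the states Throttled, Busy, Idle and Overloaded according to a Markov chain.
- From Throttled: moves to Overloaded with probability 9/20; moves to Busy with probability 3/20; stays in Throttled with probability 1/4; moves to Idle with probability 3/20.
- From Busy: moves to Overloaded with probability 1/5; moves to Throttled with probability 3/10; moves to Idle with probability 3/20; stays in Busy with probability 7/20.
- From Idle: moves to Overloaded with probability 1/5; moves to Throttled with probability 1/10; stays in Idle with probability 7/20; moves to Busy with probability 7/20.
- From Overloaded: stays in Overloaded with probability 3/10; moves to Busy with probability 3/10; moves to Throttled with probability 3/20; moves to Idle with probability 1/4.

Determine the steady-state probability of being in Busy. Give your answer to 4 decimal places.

0.2954

Let the stationary distribution be π with π = πP and π_1 + π_2 + π_3 + π_4 = 1.
π_1 = 0.25·π_1 + 0.3·π_2 + 0.1·π_3 + 0.15·π_4
π_2 = 0.15·π_1 + 0.35·π_2 + 0.35·π_3 + 0.3·π_4
π_3 = 0.15·π_1 + 0.15·π_2 + 0.35·π_3 + 0.25·π_4
Solving with the normalization constraint gives π = (0.2035, 0.2954, 0.2223, 0.2788).
So the stationary probability of Busy is 0.2954.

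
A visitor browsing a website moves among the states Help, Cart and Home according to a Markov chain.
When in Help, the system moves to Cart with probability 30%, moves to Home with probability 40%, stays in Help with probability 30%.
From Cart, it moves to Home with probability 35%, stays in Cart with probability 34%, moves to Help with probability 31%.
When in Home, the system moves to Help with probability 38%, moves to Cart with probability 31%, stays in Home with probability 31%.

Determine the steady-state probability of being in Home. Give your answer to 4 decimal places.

Let the stationary distribution be π with π = πP and π_1 + π_2 + π_3 = 1.
π_1 = 0.3·π_1 + 0.31·π_2 + 0.38·π_3
π_2 = 0.3·π_1 + 0.34·π_2 + 0.31·π_3
Solving with the normalization constraint gives π = (0.3314, 0.3162, 0.3525).
So the stationary probability of Home is 0.3525.

0.3525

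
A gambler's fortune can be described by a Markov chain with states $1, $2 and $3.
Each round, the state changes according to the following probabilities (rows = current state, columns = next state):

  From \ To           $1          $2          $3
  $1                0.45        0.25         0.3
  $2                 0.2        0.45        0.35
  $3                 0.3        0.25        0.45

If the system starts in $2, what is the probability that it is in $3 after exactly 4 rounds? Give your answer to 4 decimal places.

Propagate the distribution vector 4 rounds from $2.
After 0 rounds: (0.0000, 1.0000, 0.0000)
After 1 round: (0.2000, 0.4500, 0.3500)
After 2 rounds: (0.2850, 0.3400, 0.3750)
After 3 rounds: (0.3088, 0.3180, 0.3733)
After 4 rounds: (0.3145, 0.3136, 0.3719)
P(in $3 after 4 rounds) = 0.3719

0.3719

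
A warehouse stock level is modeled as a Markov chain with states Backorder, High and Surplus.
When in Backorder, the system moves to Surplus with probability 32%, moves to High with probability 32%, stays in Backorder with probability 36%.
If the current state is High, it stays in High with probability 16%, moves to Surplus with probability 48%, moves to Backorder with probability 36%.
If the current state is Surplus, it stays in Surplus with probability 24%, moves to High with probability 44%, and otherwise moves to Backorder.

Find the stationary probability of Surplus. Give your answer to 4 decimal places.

Let the stationary distribution be π with π = πP and π_1 + π_2 + π_3 = 1.
π_1 = 0.36·π_1 + 0.36·π_2 + 0.32·π_3
π_2 = 0.32·π_1 + 0.16·π_2 + 0.44·π_3
Solving with the normalization constraint gives π = (0.3463, 0.3113, 0.3424).
So the stationary probability of Surplus is 0.3424.

0.3424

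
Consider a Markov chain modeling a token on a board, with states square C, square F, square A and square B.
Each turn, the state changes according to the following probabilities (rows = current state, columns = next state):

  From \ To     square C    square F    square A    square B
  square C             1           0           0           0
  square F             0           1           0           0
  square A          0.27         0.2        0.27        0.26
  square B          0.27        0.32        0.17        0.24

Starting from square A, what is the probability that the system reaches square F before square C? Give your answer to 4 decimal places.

Let h(s) be the probability of absorption at square F starting from transient state s. Then h(square F) = 1 and h(square C) = 0. By first-step analysis:
h(square A) = 0.27·0 + 0.2·1 + 0.27·h(square A) + 0.26·h(square B)
h(square B) = 0.27·0 + 0.32·1 + 0.17·h(square A) + 0.24·h(square B)
Solving: h(square A) = 0.4606, h(square B) = 0.5241.
Starting from square A, the probability is 0.4606.

0.4606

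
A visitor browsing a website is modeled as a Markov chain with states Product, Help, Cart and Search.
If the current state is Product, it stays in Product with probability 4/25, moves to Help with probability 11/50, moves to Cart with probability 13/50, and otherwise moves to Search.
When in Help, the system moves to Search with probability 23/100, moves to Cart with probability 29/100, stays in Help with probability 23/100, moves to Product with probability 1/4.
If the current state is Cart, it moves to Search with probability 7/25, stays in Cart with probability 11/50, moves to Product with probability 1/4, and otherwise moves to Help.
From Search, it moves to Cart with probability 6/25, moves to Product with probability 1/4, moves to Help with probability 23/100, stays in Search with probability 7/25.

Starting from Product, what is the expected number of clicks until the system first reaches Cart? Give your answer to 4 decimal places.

3.8368

Let t(s) be the expected number of clicks to first reach Cart from state s, with t(Cart) = 0. Conditioning on the first click:
t(Product) = 1 + 0.16·t(Product) + 0.22·t(Help) + 0.36·t(Search)
t(Help) = 1 + 0.25·t(Product) + 0.23·t(Help) + 0.23·t(Search)
t(Search) = 1 + 0.25·t(Product) + 0.23·t(Help) + 0.28·t(Search)
Solving: t(Product) = 3.8368, t(Help) = 3.7113, t(Search) = 3.9067.
Expected clicks from Product to Cart: 3.8368.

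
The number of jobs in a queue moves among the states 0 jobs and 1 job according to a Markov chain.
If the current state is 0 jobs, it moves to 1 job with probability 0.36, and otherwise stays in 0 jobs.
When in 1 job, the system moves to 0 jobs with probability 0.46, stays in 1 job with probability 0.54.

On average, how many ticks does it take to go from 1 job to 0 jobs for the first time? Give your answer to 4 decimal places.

2.1739

Let t(s) be the expected number of ticks to first reach 0 jobs from state s, with t(0 jobs) = 0. Conditioning on the first tick:
t(1 job) = 1 + 0.54·t(1 job)
Solving: t(1 job) = 2.1739.
Expected ticks from 1 job to 0 jobs: 2.1739.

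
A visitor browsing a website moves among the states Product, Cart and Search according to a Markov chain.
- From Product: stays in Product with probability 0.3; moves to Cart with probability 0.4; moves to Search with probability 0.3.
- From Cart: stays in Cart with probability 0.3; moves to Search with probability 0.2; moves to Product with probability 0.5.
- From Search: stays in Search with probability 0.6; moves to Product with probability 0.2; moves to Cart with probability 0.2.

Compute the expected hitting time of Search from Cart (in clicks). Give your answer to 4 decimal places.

4.1379

Let t(s) be the expected number of clicks to first reach Search from state s, with t(Search) = 0. Conditioning on the first click:
t(Product) = 1 + 0.3·t(Product) + 0.4·t(Cart)
t(Cart) = 1 + 0.5·t(Product) + 0.3·t(Cart)
Solving: t(Product) = 3.7931, t(Cart) = 4.1379.
Expected clicks from Cart to Search: 4.1379.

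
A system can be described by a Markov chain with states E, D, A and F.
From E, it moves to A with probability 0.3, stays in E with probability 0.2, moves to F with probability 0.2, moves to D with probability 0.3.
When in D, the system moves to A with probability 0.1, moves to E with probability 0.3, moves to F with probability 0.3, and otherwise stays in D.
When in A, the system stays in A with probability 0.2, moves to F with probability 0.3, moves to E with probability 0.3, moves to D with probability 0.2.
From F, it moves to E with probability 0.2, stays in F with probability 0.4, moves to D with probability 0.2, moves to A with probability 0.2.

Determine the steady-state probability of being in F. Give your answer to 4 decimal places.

Let the stationary distribution be π with π = πP and π_1 + π_2 + π_3 + π_4 = 1.
π_1 = 0.2·π_1 + 0.3·π_2 + 0.3·π_3 + 0.2·π_4
π_2 = 0.3·π_1 + 0.3·π_2 + 0.2·π_3 + 0.2·π_4
π_3 = 0.3·π_1 + 0.1·π_2 + 0.2·π_3 + 0.2·π_4
Solving with the normalization constraint gives π = (0.2449, 0.2494, 0.1995, 0.3061).
So the stationary probability of F is 0.3061.

0.3061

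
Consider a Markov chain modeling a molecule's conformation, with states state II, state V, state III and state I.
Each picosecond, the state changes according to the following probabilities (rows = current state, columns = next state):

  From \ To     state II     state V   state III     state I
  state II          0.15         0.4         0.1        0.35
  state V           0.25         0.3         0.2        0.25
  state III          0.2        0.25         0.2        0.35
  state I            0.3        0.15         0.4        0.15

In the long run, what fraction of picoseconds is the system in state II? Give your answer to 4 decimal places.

Let the stationary distribution be π with π = πP and π_1 + π_2 + π_3 + π_4 = 1.
π_1 = 0.15·π_1 + 0.25·π_2 + 0.2·π_3 + 0.3·π_4
π_2 = 0.4·π_1 + 0.3·π_2 + 0.25·π_3 + 0.15·π_4
π_3 = 0.1·π_1 + 0.2·π_2 + 0.2·π_3 + 0.4·π_4
Solving with the normalization constraint gives π = (0.2290, 0.2710, 0.2309, 0.2691).
So the stationary probability of state II is 0.2290.

0.2290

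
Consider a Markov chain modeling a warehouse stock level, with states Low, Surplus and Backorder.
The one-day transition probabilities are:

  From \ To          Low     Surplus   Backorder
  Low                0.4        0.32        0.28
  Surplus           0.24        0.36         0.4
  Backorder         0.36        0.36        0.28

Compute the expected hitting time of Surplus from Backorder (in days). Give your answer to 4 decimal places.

Let t(s) be the expected number of days to first reach Surplus from state s, with t(Surplus) = 0. Conditioning on the first day:
t(Low) = 1 + 0.4·t(Low) + 0.28·t(Backorder)
t(Backorder) = 1 + 0.36·t(Low) + 0.28·t(Backorder)
Solving: t(Low) = 3.0193, t(Backorder) = 2.8986.
Expected days from Backorder to Surplus: 2.8986.

2.8986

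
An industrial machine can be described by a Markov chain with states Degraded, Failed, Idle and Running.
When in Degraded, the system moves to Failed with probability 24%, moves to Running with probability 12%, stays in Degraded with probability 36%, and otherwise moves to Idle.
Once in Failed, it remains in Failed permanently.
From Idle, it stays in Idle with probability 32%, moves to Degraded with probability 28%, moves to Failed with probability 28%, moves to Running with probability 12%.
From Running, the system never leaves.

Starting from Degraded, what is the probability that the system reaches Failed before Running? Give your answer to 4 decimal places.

Let h(s) be the probability of absorption at Failed starting from transient state s. Then h(Failed) = 1 and h(Running) = 0. By first-step analysis:
h(Degraded) = 0.36·h(Degraded) + 0.24·1 + 0.28·h(Idle) + 0.12·0
h(Idle) = 0.28·h(Degraded) + 0.28·1 + 0.32·h(Idle) + 0.12·0
Solving: h(Degraded) = 0.6771, h(Idle) = 0.6906.
Starting from Degraded, the probability is 0.6771.

0.6771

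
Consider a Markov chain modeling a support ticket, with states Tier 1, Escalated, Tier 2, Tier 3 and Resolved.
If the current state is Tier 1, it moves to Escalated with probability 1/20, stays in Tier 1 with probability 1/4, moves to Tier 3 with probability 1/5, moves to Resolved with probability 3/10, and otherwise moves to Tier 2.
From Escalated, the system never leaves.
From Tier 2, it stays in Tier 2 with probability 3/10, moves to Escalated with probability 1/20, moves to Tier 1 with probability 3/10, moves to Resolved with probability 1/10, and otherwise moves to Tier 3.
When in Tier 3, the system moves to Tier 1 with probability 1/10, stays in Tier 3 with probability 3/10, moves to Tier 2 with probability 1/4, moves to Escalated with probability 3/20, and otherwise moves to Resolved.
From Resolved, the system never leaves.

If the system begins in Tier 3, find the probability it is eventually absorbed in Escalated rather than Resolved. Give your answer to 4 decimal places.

Let h(s) be the probability of absorption at Escalated starting from transient state s. Then h(Escalated) = 1 and h(Resolved) = 0. By first-step analysis:
h(Tier 1) = 0.25·h(Tier 1) + 0.05·1 + 0.2·h(Tier 2) + 0.2·h(Tier 3) + 0.3·0
h(Tier 2) = 0.3·h(Tier 1) + 0.05·1 + 0.3·h(Tier 2) + 0.25·h(Tier 3) + 0.1·0
h(Tier 3) = 0.1·h(Tier 1) + 0.15·1 + 0.25·h(Tier 2) + 0.3·h(Tier 3) + 0.2·0
Solving: h(Tier 1) = 0.2427, h(Tier 2) = 0.3030, h(Tier 3) = 0.3572.
Starting from Tier 3, the probability is 0.3572.

0.3572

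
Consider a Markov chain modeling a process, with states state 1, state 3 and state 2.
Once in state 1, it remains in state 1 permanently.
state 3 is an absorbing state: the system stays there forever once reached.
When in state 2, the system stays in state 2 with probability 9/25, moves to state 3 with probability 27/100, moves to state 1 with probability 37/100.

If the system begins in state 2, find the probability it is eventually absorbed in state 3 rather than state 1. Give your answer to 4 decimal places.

0.4219

Let h(s) be the probability of absorption at state 3 starting from transient state s. Then h(state 3) = 1 and h(state 1) = 0. By first-step analysis:
h(state 2) = 0.37·0 + 0.27·1 + 0.36·h(state 2)
Solving: h(state 2) = 0.4219.
Starting from state 2, the probability is 0.4219.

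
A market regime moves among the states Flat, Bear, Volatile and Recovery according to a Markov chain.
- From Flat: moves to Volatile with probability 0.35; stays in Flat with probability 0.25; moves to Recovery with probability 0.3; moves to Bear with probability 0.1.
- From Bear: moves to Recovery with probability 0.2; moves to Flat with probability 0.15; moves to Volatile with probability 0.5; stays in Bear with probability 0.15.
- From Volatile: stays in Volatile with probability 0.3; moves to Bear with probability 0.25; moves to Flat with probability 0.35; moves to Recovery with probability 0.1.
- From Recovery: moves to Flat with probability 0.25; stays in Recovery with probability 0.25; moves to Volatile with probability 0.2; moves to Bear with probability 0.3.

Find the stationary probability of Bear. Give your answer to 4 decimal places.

0.2006

Let the stationary distribution be π with π = πP and π_1 + π_2 + π_3 + π_4 = 1.
π_1 = 0.25·π_1 + 0.15·π_2 + 0.35·π_3 + 0.25·π_4
π_2 = 0.1·π_1 + 0.15·π_2 + 0.25·π_3 + 0.3·π_4
π_3 = 0.35·π_1 + 0.5·π_2 + 0.3·π_3 + 0.2·π_4
Solving with the normalization constraint gives π = (0.2632, 0.2006, 0.3330, 0.2032).
So the stationary probability of Bear is 0.2006.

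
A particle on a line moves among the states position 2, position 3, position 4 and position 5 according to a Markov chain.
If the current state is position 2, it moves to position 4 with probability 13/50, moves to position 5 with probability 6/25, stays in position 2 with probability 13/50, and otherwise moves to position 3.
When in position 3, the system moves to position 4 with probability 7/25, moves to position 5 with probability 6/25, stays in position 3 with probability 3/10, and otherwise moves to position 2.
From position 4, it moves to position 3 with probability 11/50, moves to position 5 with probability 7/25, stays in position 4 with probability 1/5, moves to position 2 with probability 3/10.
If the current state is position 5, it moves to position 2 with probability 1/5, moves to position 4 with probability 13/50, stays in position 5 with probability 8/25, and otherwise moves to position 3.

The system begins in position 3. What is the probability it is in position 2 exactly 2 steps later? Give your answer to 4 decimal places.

Propagate the distribution vector 2 steps from position 3.
After 0 steps: (0.0000, 1.0000, 0.0000, 0.0000)
After 1 step: (0.1800, 0.3000, 0.2800, 0.2400)
After 2 steps: (0.2328, 0.2476, 0.2492, 0.2704)
P(in position 2 after 2 steps) = 0.2328

0.2328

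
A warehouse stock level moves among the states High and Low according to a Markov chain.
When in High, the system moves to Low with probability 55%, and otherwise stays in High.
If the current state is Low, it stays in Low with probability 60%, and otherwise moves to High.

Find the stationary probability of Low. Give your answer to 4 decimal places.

Let the stationary distribution be π with π = πP and π_1 + π_2 = 1.
π_1 = 0.45·π_1 + 0.4·π_2
Solving with the normalization constraint gives π = (0.4211, 0.5789).
So the stationary probability of Low is 0.5789.

0.5789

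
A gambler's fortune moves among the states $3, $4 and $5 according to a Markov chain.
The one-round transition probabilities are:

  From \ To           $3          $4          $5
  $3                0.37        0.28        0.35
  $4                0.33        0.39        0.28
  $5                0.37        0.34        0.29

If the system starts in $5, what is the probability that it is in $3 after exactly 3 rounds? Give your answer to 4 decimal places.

0.3566

Propagate the distribution vector 3 rounds from $5.
After 0 rounds: (0.0000, 0.0000, 1.0000)
After 1 round: (0.3700, 0.3400, 0.2900)
After 2 rounds: (0.3564, 0.3348, 0.3088)
After 3 rounds: (0.3566, 0.3354, 0.3080)
P(in $3 after 3 rounds) = 0.3566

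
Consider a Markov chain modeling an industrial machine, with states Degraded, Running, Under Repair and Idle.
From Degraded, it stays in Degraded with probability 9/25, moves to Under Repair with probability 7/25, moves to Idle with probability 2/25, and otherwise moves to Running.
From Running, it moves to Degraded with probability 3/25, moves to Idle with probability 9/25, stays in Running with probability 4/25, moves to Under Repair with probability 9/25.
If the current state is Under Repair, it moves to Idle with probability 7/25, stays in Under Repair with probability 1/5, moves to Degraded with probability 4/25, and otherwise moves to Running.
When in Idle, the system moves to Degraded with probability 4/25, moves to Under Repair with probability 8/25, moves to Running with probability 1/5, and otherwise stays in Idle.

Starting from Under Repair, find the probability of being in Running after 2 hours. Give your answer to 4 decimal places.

0.2304

Propagate the distribution vector 2 hours from Under Repair.
After 0 hours: (0.0000, 0.0000, 1.0000, 0.0000)
After 1 hour: (0.1600, 0.3600, 0.2000, 0.2800)
After 2 hours: (0.1776, 0.2304, 0.3040, 0.2880)
P(in Running after 2 hours) = 0.2304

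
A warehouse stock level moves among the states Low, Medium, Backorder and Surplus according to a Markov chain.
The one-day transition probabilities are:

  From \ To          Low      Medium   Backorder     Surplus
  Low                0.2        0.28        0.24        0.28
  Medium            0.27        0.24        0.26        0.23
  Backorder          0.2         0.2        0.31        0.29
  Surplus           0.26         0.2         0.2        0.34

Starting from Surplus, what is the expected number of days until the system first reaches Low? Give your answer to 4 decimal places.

4.0362

Let t(s) be the expected number of days to first reach Low from state s, with t(Low) = 0. Conditioning on the first day:
t(Medium) = 1 + 0.24·t(Medium) + 0.26·t(Backorder) + 0.23·t(Surplus)
t(Backorder) = 1 + 0.2·t(Medium) + 0.31·t(Backorder) + 0.29·t(Surplus)
t(Surplus) = 1 + 0.2·t(Medium) + 0.2·t(Backorder) + 0.34·t(Surplus)
Solving: t(Medium) = 4.0112, t(Backorder) = 4.3083, t(Surplus) = 4.0362.
Expected days from Surplus to Low: 4.0362.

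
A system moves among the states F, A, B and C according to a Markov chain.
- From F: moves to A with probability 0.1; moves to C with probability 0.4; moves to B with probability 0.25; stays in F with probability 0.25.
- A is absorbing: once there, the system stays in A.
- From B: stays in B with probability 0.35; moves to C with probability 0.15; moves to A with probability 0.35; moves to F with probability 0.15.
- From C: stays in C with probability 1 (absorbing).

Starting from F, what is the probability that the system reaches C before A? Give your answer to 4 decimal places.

0.6611

Let h(s) be the probability of absorption at C starting from transient state s. Then h(C) = 1 and h(A) = 0. By first-step analysis:
h(F) = 0.25·h(F) + 0.1·0 + 0.25·h(B) + 0.4·1
h(B) = 0.15·h(F) + 0.35·0 + 0.35·h(B) + 0.15·1
Solving: h(F) = 0.6611, h(B) = 0.3833.
Starting from F, the probability is 0.6611.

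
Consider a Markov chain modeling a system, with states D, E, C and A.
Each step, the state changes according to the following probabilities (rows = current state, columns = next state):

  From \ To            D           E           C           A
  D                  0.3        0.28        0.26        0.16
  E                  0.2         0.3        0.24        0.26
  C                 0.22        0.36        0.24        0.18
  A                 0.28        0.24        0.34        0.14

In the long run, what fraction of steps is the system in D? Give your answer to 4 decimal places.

Let the stationary distribution be π with π = πP and π_1 + π_2 + π_3 + π_4 = 1.
π_1 = 0.3·π_1 + 0.2·π_2 + 0.22·π_3 + 0.28·π_4
π_2 = 0.28·π_1 + 0.3·π_2 + 0.36·π_3 + 0.24·π_4
π_3 = 0.26·π_1 + 0.24·π_2 + 0.24·π_3 + 0.34·π_4
Solving with the normalization constraint gives π = (0.2451, 0.2995, 0.2640, 0.1914).
So the stationary probability of D is 0.2451.

0.2451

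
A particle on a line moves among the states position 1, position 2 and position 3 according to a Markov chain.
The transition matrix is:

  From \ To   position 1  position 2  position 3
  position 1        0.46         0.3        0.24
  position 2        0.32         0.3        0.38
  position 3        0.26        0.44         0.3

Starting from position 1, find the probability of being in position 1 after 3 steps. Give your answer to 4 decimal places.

0.3540

Propagate the distribution vector 3 steps from position 1.
After 0 steps: (1.0000, 0.0000, 0.0000)
After 1 step: (0.4600, 0.3000, 0.2400)
After 2 steps: (0.3700, 0.3336, 0.2964)
After 3 steps: (0.3540, 0.3415, 0.3045)
P(in position 1 after 3 steps) = 0.3540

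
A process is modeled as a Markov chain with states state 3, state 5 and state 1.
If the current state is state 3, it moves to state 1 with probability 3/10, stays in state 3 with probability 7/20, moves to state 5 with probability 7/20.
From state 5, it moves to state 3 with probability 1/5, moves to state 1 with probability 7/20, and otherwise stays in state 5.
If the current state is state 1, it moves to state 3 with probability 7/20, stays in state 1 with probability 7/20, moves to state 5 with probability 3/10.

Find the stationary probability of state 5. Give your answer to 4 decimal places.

Let the stationary distribution be π with π = πP and π_1 + π_2 + π_3 = 1.
π_1 = 0.35·π_1 + 0.2·π_2 + 0.35·π_3
π_2 = 0.35·π_1 + 0.45·π_2 + 0.3·π_3
Solving with the normalization constraint gives π = (0.2945, 0.3703, 0.3353).
So the stationary probability of state 5 is 0.3703.

0.3703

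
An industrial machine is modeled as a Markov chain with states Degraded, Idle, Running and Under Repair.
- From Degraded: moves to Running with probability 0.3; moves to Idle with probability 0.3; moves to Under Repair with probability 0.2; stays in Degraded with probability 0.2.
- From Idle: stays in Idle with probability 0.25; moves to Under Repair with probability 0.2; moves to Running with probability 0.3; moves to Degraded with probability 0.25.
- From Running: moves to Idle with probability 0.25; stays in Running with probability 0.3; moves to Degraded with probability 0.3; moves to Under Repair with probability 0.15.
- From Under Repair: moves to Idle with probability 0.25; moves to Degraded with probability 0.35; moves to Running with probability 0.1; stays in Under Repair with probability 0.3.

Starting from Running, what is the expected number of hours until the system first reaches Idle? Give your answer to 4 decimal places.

3.7868

Let t(s) be the expected number of hours to first reach Idle from state s, with t(Idle) = 0. Conditioning on the first hour:
t(Degraded) = 1 + 0.2·t(Degraded) + 0.3·t(Running) + 0.2·t(Under Repair)
t(Running) = 1 + 0.3·t(Degraded) + 0.3·t(Running) + 0.15·t(Under Repair)
t(Under Repair) = 1 + 0.35·t(Degraded) + 0.1·t(Running) + 0.3·t(Under Repair)
Solving: t(Degraded) = 3.6142, t(Running) = 3.7868, t(Under Repair) = 3.7766.
Expected hours from Running to Idle: 3.7868.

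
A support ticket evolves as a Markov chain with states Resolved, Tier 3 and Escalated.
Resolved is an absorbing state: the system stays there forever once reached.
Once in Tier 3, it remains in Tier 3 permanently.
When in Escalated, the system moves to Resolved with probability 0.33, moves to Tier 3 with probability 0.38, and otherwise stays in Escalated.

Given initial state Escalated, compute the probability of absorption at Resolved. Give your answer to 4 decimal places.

Let h(s) be the probability of absorption at Resolved starting from transient state s. Then h(Resolved) = 1 and h(Tier 3) = 0. By first-step analysis:
h(Escalated) = 0.33·1 + 0.38·0 + 0.29·h(Escalated)
Solving: h(Escalated) = 0.4648.
Starting from Escalated, the probability is 0.4648.

0.4648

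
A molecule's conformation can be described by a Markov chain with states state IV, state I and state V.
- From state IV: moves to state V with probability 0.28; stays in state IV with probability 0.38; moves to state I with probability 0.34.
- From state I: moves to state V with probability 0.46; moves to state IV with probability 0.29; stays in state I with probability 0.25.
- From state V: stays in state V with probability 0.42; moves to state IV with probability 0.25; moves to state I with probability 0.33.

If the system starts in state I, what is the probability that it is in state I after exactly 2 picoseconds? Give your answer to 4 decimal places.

0.3129

Sum over the intermediate state after 1 picosecond:
P = P(state I→state IV)·P(state IV→state I) + P(state I→state I)·P(state I→state I) + P(state I→state V)·P(state V→state I)
  = 0.29×0.34 + 0.25×0.25 + 0.46×0.33
  = 0.0986 + 0.0625 + 0.1518 = 0.3129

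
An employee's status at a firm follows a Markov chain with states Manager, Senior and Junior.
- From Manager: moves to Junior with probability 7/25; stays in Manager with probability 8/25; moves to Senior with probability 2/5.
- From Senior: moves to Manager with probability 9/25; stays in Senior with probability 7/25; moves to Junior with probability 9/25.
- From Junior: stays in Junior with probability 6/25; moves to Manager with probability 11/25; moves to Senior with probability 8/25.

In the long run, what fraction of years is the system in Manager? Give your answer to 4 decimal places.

0.3689

Let the stationary distribution be π with π = πP and π_1 + π_2 + π_3 = 1.
π_1 = 0.32·π_1 + 0.36·π_2 + 0.44·π_3
π_2 = 0.4·π_1 + 0.28·π_2 + 0.32·π_3
Solving with the normalization constraint gives π = (0.3689, 0.3361, 0.2951).
So the stationary probability of Manager is 0.3689.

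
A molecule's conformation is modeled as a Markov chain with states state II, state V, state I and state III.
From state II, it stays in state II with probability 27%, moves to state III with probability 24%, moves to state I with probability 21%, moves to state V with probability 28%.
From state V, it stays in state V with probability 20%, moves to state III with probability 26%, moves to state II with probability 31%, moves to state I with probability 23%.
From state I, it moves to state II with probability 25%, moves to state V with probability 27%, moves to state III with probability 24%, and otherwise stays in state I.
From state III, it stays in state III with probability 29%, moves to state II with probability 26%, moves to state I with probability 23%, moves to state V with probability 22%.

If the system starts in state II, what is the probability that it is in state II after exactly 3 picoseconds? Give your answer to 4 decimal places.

0.2725

Propagate the distribution vector 3 picoseconds from state II.
After 0 picoseconds: (1.0000, 0.0000, 0.0000, 0.0000)
After 1 picosecond: (0.2700, 0.2800, 0.2100, 0.2400)
After 2 picoseconds: (0.2746, 0.2411, 0.2267, 0.2576)
After 3 picoseconds: (0.2725, 0.2430, 0.2268, 0.2577)
P(in state II after 3 picoseconds) = 0.2725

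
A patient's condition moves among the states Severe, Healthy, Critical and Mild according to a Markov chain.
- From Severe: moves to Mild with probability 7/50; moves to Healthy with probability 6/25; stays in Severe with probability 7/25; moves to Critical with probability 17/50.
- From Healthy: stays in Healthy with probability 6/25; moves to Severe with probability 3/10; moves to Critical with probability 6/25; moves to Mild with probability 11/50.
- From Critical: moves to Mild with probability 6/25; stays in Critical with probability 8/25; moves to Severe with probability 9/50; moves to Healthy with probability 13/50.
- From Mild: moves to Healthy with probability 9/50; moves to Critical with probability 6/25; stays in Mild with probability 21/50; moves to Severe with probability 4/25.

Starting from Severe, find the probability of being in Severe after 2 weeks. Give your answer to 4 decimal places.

0.2340

Propagate the distribution vector 2 weeks from Severe.
After 0 weeks: (1.0000, 0.0000, 0.0000, 0.0000)
After 1 week: (0.2800, 0.2400, 0.3400, 0.1400)
After 2 weeks: (0.2340, 0.2384, 0.2952, 0.2324)
P(in Severe after 2 weeks) = 0.2340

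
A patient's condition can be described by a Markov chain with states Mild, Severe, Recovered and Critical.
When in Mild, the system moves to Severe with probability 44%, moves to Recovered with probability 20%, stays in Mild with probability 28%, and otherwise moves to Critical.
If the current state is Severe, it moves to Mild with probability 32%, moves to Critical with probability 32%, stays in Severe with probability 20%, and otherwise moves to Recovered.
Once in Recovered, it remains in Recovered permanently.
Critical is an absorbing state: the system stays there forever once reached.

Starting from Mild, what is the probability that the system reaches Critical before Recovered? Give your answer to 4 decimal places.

0.4706

Let h(s) be the probability of absorption at Critical starting from transient state s. Then h(Critical) = 1 and h(Recovered) = 0. By first-step analysis:
h(Mild) = 0.28·h(Mild) + 0.44·h(Severe) + 0.2·0 + 0.08·1
h(Severe) = 0.32·h(Mild) + 0.2·h(Severe) + 0.16·0 + 0.32·1
Solving: h(Mild) = 0.4706, h(Severe) = 0.5882.
Starting from Mild, the probability is 0.4706.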